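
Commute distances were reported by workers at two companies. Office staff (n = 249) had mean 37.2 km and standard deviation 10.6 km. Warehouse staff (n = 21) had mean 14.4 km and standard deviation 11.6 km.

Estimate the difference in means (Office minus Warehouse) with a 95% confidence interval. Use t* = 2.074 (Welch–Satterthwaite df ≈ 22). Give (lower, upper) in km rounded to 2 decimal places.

(17.37, 28.23)

SE₁ = s₁/√n₁ = 10.6/√249 = 0.6717; SE₂ = 11.6/√21 = 2.5313.
Independent samples, unequal variances: SE_diff = √(SE₁² + SE₂²) = √(0.45118089 + 6.40747969) = 2.6189.
t* = 2.074, so margin of error = 2.074 × 2.6189 = 5.4316.
Difference in means = 37.2 − 14.4 = 22.8000.
22.8000 ± 5.4316 → (17.37, 28.23).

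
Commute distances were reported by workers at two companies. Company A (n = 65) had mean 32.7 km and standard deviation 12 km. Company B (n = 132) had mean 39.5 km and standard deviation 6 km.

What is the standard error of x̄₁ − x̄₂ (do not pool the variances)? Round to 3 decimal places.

SE₁ = s₁/√n₁ = 12/√65 = 1.4884; SE₂ = 6/√132 = 0.5222.
Independent samples, unequal variances: SE_diff = √(SE₁² + SE₂²) = √(2.21533456 + 0.27269284) = 1.5773.

1.577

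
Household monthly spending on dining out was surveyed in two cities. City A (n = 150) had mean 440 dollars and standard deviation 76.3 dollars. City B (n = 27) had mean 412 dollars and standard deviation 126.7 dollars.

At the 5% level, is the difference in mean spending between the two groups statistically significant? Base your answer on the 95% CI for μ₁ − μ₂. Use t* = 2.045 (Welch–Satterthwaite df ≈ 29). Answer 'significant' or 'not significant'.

Per-group SEs: s₁/√n₁ = 76.3/√150 = 6.2299, s₂/√n₂ = 126.7/√27 = 24.3834.
Unpooled SE of the difference: √(38.81165401 + 594.55019556) = 25.1667.
Margin of error = t* · SE = 2.045 × 25.1667 = 51.4659.
x̄₁ − x̄₂ = 440 − 412 = 28.0000.
CI: 28.0000 ± 51.4659 = (-23.4659, 79.4659).
The interval (-23.4659, 79.4659) contains 0, so the difference is not significant.

not significant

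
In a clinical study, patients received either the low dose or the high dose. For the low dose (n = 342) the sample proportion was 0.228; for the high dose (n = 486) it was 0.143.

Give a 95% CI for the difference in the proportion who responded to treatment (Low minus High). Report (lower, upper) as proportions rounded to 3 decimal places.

(0.031, 0.139)

Each SE is √(p̂(1−p̂)/n): √(0.2280·0.7720/342) = 0.02269 and √(0.1430·0.8570/486) = 0.01588.
SE(p̂₁ − p̂₂) = √(SE₁² + SE₂²) = √(0.0005148361 + 0.0002521744) = 0.02769, since the two samples are independent.
At 95% confidence z* = 1.960; margin = 1.960 × 0.02769 = 0.05427.
The difference is 0.2280 − 0.1430 = 0.0850, so the interval is 0.0850 ± 0.05427 = (0.031, 0.139).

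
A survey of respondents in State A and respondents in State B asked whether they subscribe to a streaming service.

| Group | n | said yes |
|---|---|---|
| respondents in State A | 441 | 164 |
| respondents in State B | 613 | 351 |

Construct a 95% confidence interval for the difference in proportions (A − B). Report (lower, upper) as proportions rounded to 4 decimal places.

First, p̂₁ = 164/441 = 0.3719; p̂₂ = 351/613 = 0.5726.
The two standard errors are √(0.3719×0.6281/441) = 0.02301 and √(0.5726×0.4274/613) = 0.01998.
Because the samples are independent, SE_diff = √(0.02301² + 0.01998²) = 0.03047.
Using z* = 1.960 for 95%, ME = 1.960 × 0.03047 = 0.05972.
p̂₁ − p̂₂ = -0.2007; interval -0.2007 ± 0.05972 gives (-0.2604, -0.1410).

(-0.2604, -0.1410)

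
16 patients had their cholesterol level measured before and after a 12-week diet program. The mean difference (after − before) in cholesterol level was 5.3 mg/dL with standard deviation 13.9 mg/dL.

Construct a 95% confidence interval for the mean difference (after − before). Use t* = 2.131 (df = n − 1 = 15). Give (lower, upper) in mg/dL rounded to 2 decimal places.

Paired design: SE = s_d/√n = 13.9/√16 = 3.4750.
t* = 2.131; margin of error = 2.131 × 3.4750 = 7.4052.
5.3 ± 7.4052 → (-2.11, 12.71).

(-2.11, 12.71)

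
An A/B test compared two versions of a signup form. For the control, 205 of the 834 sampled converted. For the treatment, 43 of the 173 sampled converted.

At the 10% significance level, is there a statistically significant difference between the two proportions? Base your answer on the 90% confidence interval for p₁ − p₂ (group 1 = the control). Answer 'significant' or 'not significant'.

not significant

First, p̂₁ = 205/834 = 0.2458; p̂₂ = 43/173 = 0.2486.
The two standard errors are √(0.2458×0.7542/834) = 0.01491 and √(0.2486×0.7514/173) = 0.03286.
Because the samples are independent, SE_diff = √(0.01491² + 0.03286²) = 0.03608.
Using z* = 1.645 for 90%, ME = 1.645 × 0.03608 = 0.05935.
p̂₁ − p̂₂ = -0.0028; interval -0.0028 ± 0.05935 gives (-0.06215, 0.05655).
The interval (-0.06215, 0.05655) contains 0, so the difference is not significant.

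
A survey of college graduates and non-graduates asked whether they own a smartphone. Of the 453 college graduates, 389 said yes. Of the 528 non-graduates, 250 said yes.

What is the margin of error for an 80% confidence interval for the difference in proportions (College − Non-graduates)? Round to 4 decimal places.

0.0349

Sample proportions: 389/453 = 0.8587, 250/528 = 0.4735.
Each SE is √(p̂(1−p̂)/n): √(0.8587·0.1413/453) = 0.01637 and √(0.4735·0.5265/528) = 0.02173.
SE(p̂₁ − p̂₂) = √(SE₁² + SE₂²) = √(0.0002679769 + 0.0004721929) = 0.02721, since the two samples are independent.
At 80% confidence z* = 1.282; margin = 1.282 × 0.02721 = 0.03488.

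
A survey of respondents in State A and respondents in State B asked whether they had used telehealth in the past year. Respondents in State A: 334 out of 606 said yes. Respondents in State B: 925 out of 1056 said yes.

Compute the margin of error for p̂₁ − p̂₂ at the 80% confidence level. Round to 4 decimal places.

0.0290

First, p̂₁ = 334/606 = 0.5512; p̂₂ = 925/1056 = 0.8759.
The two standard errors are √(0.5512×0.4488/606) = 0.02020 and √(0.8759×0.1241/1056) = 0.01015.
Because the samples are independent, SE_diff = √(0.02020² + 0.01015²) = 0.02261.
Using z* = 1.282 for 80%, ME = 1.282 × 0.02261 = 0.02899.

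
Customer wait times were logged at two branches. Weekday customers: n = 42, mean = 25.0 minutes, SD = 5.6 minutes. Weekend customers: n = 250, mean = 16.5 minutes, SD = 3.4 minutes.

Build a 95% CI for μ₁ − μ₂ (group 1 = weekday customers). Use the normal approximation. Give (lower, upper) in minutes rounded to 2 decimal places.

(6.75, 10.25)

Per-group SEs: s₁/√n₁ = 5.6/√42 = 0.8641, s₂/√n₂ = 3.4/√250 = 0.2150.
Unpooled SE of the difference: √(0.74666881 + 0.046225) = 0.8904.
Margin of error = z* · SE = 1.960 × 0.8904 = 1.7452.
x̄₁ − x̄₂ = 25.0 − 16.5 = 8.5000.
CI: 8.5000 ± 1.7452 = (6.75, 10.25).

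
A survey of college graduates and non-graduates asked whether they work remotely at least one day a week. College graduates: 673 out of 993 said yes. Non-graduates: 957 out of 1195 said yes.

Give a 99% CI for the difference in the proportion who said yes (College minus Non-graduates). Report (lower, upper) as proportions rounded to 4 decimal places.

(-0.1715, -0.0747)

First, p̂₁ = 673/993 = 0.6777; p̂₂ = 957/1195 = 0.8008.
The two standard errors are √(0.6777×0.3223/993) = 0.01483 and √(0.8008×0.1992/1195) = 0.01155.
Because the samples are independent, SE_diff = √(0.01483² + 0.01155²) = 0.01880.
Using z* = 2.576 for 99%, ME = 2.576 × 0.01880 = 0.04843.
p̂₁ − p̂₂ = -0.1231; interval -0.1231 ± 0.04843 gives (-0.1715, -0.0747).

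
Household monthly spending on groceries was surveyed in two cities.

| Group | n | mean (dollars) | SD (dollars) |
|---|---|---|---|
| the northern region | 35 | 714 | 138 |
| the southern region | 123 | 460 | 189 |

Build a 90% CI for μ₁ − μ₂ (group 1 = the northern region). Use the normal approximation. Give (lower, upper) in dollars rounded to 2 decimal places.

(206.48, 301.52)

Per-group SEs: s₁/√n₁ = 138/√35 = 23.3263, s₂/√n₂ = 189/√123 = 17.0416.
Unpooled SE of the difference: √(544.11627169 + 290.41613056) = 28.8883.
Margin of error = z* · SE = 1.645 × 28.8883 = 47.5213.
x̄₁ − x̄₂ = 714 − 460 = 254.0000.
CI: 254.0000 ± 47.5213 = (206.48, 301.52).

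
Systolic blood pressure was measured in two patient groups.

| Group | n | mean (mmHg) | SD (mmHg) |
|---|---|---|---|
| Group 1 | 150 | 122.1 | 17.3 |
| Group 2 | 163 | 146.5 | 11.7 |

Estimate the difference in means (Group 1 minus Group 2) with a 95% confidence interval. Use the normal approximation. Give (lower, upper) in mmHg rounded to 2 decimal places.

Per-group SEs: s₁/√n₁ = 17.3/√150 = 1.4125, s₂/√n₂ = 11.7/√163 = 0.9164.
Unpooled SE of the difference: √(1.99515625 + 0.83978896) = 1.6837.
Margin of error = z* · SE = 1.960 × 1.6837 = 3.3001.
x̄₁ − x̄₂ = 122.1 − 146.5 = -24.4000.
CI: -24.4000 ± 3.3001 = (-27.70, -21.10).

(-27.70, -21.10)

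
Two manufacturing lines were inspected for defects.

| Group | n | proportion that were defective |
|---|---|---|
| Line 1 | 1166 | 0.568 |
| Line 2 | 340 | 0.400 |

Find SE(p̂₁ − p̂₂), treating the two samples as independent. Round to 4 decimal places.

SE₁ = √(p̂₁(1−p̂₁)/n₁) = √(0.5680·0.4320/1166) = 0.01451; SE₂ = √(0.4000·0.6000/340) = 0.02657.
Independent samples: SE of the difference = √(SE₁² + SE₂²) = √(0.0002105401 + 0.0007059649) = 0.03027.

0.0303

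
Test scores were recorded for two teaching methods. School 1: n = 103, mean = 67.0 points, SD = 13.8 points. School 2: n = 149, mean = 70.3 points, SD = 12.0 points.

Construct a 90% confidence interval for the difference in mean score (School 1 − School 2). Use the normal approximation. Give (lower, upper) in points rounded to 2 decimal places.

Per-group SEs: s₁/√n₁ = 13.8/√103 = 1.3598, s₂/√n₂ = 12.0/√149 = 0.9831.
Unpooled SE of the difference: √(1.84905604 + 0.96648561) = 1.6780.
Margin of error = z* · SE = 1.645 × 1.6780 = 2.7603.
x̄₁ − x̄₂ = 67.0 − 70.3 = -3.3000.
CI: -3.3000 ± 2.7603 = (-6.06, -0.54).

(-6.06, -0.54)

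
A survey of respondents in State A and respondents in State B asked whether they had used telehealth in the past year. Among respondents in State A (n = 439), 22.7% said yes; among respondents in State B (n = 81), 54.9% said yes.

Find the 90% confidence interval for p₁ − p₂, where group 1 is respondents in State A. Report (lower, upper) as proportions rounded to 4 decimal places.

SE₁ = √(p̂₁(1−p̂₁)/n₁) = √(0.2270·0.7730/439) = 0.01999; SE₂ = √(0.5490·0.4510/81) = 0.05529.
Independent samples: SE of the difference = √(SE₁² + SE₂²) = √(0.0003996001 + 0.0030569841) = 0.05879.
z* for 90% confidence is 1.645, so the margin of error is 1.645 × 0.05879 = 0.09671.
Point estimate p̂₁ − p̂₂ = 0.2270 − 0.5490 = -0.3220.
-0.3220 ± 0.09671 → (-0.4187, -0.2253).

(-0.4187, -0.2253)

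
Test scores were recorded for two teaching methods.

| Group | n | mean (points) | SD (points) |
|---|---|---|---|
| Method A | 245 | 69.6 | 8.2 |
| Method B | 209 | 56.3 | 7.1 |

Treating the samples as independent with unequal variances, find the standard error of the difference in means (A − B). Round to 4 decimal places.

Per-group SEs: s₁/√n₁ = 8.2/√245 = 0.5239, s₂/√n₂ = 7.1/√209 = 0.4911.
Unpooled SE of the difference: √(0.27447121 + 0.24117921) = 0.7181.

0.7181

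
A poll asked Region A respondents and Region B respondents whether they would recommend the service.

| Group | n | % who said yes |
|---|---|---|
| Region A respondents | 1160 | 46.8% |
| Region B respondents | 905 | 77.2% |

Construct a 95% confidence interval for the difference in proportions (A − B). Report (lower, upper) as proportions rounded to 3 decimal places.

(-0.344, -0.264)

SE₁ = √(p̂₁(1−p̂₁)/n₁) = √(0.4680·0.5320/1160) = 0.01465; SE₂ = √(0.7720·0.2280/905) = 0.01395.
Independent samples: SE of the difference = √(SE₁² + SE₂²) = √(0.0002146225 + 0.0001946025) = 0.02023.
z* for 95% confidence is 1.960, so the margin of error is 1.960 × 0.02023 = 0.03965.
Point estimate p̂₁ − p̂₂ = 0.4680 − 0.7720 = -0.3040.
-0.3040 ± 0.03965 → (-0.344, -0.264).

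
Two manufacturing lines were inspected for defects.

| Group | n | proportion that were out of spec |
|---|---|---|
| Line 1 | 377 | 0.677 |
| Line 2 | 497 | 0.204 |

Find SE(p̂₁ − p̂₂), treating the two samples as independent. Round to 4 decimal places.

0.0301

The two standard errors are √(0.6770×0.3230/377) = 0.02408 and √(0.2040×0.7960/497) = 0.01808.
Because the samples are independent, SE_diff = √(0.02408² + 0.01808²) = 0.03011.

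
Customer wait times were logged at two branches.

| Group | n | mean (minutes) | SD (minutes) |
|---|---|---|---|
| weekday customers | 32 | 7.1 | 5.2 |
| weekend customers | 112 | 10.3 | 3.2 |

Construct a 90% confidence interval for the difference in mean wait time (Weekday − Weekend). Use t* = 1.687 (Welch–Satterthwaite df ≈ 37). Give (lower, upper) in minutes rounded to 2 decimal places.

Standard errors of each mean: 5.2/√32 = 0.9192 and 3.2/√112 = 0.3024.
SE(x̄₁ − x̄₂) = √(0.9192² + 0.3024²) = 0.9677 for independent samples with unequal variances.
With t* = 1.687, the margin is 1.687 × 0.9677 = 1.6325.
x̄₁ − x̄₂ = 7.1 − 10.3 = -3.2000; the interval is -3.2000 ± 1.6325 = (-4.83, -1.57).

(-4.83, -1.57)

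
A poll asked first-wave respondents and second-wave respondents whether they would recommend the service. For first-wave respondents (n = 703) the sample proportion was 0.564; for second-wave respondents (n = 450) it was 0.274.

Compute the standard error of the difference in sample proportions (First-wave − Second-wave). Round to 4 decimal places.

0.0281

Each SE is √(p̂(1−p̂)/n): √(0.5640·0.4360/703) = 0.01870 and √(0.2740·0.7260/450) = 0.02103.
SE(p̂₁ − p̂₂) = √(SE₁² + SE₂²) = √(0.00034969 + 0.0004422609) = 0.02814, since the two samples are independent.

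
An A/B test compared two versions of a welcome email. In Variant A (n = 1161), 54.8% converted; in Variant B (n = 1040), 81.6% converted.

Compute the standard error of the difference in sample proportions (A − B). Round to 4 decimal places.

The two standard errors are √(0.5480×0.4520/1161) = 0.01461 and √(0.8160×0.1840/1040) = 0.01202.
Because the samples are independent, SE_diff = √(0.01461² + 0.01202²) = 0.01892.

0.0189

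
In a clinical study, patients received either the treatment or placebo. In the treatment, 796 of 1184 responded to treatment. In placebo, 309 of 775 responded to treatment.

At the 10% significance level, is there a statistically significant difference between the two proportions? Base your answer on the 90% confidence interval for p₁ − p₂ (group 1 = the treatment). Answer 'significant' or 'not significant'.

significant

p̂₁ = 796/1184 = 0.6723 and p̂₂ = 309/775 = 0.3987.
SE₁ = √(p̂₁(1−p̂₁)/n₁) = √(0.6723·0.3277/1184) = 0.01364; SE₂ = √(0.3987·0.6013/775) = 0.01759.
Independent samples: SE of the difference = √(SE₁² + SE₂²) = √(0.0001860496 + 0.0003094081) = 0.02226.
z* for 90% confidence is 1.645, so the margin of error is 1.645 × 0.02226 = 0.03662.
Point estimate p̂₁ − p̂₂ = 0.6723 − 0.3987 = 0.2736.
0.2736 ± 0.03662 → (0.23698, 0.31022).
The interval (0.23698, 0.31022) does not contain 0, so the difference is significant.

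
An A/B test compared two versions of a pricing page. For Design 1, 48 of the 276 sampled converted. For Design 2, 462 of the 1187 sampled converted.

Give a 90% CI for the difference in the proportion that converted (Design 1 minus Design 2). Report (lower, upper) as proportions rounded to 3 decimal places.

First, p̂₁ = 48/276 = 0.1739; p̂₂ = 462/1187 = 0.3892.
The two standard errors are √(0.1739×0.8261/276) = 0.02281 and √(0.3892×0.6108/1187) = 0.01415.
Because the samples are independent, SE_diff = √(0.02281² + 0.01415²) = 0.02684.
Using z* = 1.645 for 90%, ME = 1.645 × 0.02684 = 0.04415.
p̂₁ − p̂₂ = -0.2153; interval -0.2153 ± 0.04415 gives (-0.259, -0.171).

(-0.259, -0.171)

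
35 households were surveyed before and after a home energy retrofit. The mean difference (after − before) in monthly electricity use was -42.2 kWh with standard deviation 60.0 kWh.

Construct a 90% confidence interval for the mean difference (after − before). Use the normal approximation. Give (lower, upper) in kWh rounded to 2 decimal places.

Paired design: SE = s_d/√n = 60.0/√35 = 10.1419.
z* = 1.645; margin of error = 1.645 × 10.1419 = 16.6834.
-42.2 ± 16.6834 → (-58.88, -25.52).

(-58.88, -25.52)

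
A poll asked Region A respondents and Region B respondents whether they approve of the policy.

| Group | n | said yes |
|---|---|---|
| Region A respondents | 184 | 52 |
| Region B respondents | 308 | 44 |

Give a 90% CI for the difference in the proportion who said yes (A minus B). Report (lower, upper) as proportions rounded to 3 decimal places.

First, p̂₁ = 52/184 = 0.2826; p̂₂ = 44/308 = 0.1429.
The two standard errors are √(0.2826×0.7174/184) = 0.03319 and √(0.1429×0.8571/308) = 0.01994.
Because the samples are independent, SE_diff = √(0.03319² + 0.01994²) = 0.03872.
Using z* = 1.645 for 90%, ME = 1.645 × 0.03872 = 0.06369.
p̂₁ − p̂₂ = 0.1397; interval 0.1397 ± 0.06369 gives (0.076, 0.203).

(0.076, 0.203)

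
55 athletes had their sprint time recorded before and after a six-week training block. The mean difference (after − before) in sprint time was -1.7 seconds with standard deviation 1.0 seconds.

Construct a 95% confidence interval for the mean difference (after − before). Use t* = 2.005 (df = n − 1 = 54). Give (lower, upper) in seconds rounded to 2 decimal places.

Paired design: SE = s_d/√n = 1.0/√55 = 0.1348.
t* = 2.005; margin of error = 2.005 × 0.1348 = 0.2703.
-1.7 ± 0.2703 → (-1.97, -1.43).

(-1.97, -1.43)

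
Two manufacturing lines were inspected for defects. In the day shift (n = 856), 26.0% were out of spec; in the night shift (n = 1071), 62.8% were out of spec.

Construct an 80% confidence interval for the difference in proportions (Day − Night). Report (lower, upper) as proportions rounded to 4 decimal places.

Each SE is √(p̂(1−p̂)/n): √(0.2600·0.7400/856) = 0.01499 and √(0.6280·0.3720/1071) = 0.01477.
SE(p̂₁ − p̂₂) = √(SE₁² + SE₂²) = √(0.0002247001 + 0.0002181529) = 0.02104, since the two samples are independent.
At 80% confidence z* = 1.282; margin = 1.282 × 0.02104 = 0.02697.
The difference is 0.2600 − 0.6280 = -0.3680, so the interval is -0.3680 ± 0.02697 = (-0.3950, -0.3410).

(-0.3950, -0.3410)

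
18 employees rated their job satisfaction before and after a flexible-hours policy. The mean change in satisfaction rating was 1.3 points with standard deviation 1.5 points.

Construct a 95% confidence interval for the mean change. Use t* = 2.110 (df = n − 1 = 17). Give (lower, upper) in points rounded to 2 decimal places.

Paired design: SE = s_d/√n = 1.5/√18 = 0.3536.
t* = 2.110; margin of error = 2.110 × 0.3536 = 0.7461.
1.3 ± 0.7461 → (0.55, 2.05).

(0.55, 2.05)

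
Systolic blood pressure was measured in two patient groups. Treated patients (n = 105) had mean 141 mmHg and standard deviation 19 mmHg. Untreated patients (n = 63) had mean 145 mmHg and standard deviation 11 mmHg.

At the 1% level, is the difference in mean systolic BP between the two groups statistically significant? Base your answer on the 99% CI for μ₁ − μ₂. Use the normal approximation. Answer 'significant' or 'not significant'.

not significant

Per-group SEs: s₁/√n₁ = 19/√105 = 1.8542, s₂/√n₂ = 11/√63 = 1.3859.
Unpooled SE of the difference: √(3.43805764 + 1.92071881) = 2.3149.
Margin of error = z* · SE = 2.576 × 2.3149 = 5.9632.
x̄₁ − x̄₂ = 141 − 145 = -4.0000.
CI: -4.0000 ± 5.9632 = (-9.9632, 1.9632).
The interval (-9.9632, 1.9632) contains 0, so the difference is not significant.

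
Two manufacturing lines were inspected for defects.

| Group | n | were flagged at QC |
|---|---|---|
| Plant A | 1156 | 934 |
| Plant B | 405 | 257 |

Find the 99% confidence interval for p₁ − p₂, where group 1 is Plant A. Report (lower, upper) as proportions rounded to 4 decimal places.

First, p̂₁ = 934/1156 = 0.8080; p̂₂ = 257/405 = 0.6346.
The two standard errors are √(0.8080×0.1920/1156) = 0.01158 and √(0.6346×0.3654/405) = 0.02393.
Because the samples are independent, SE_diff = √(0.01158² + 0.02393²) = 0.02658.
Using z* = 2.576 for 99%, ME = 2.576 × 0.02658 = 0.06847.
p̂₁ − p̂₂ = 0.1734; interval 0.1734 ± 0.06847 gives (0.1049, 0.2419).

(0.1049, 0.2419)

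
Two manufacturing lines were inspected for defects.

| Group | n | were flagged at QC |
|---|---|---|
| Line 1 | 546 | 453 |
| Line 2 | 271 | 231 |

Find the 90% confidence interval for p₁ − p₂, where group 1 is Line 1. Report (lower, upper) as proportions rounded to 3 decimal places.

First, p̂₁ = 453/546 = 0.8297; p̂₂ = 231/271 = 0.8524.
The two standard errors are √(0.8297×0.1703/546) = 0.01609 and √(0.8524×0.1476/271) = 0.02155.
Because the samples are independent, SE_diff = √(0.01609² + 0.02155²) = 0.02689.
Using z* = 1.645 for 90%, ME = 1.645 × 0.02689 = 0.04423.
p̂₁ − p̂₂ = -0.0227; interval -0.0227 ± 0.04423 gives (-0.067, 0.022).

(-0.067, 0.022)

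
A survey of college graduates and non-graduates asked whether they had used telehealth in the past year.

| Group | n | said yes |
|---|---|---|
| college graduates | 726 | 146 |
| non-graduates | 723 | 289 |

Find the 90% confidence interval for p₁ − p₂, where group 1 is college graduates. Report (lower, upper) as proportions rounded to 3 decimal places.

(-0.237, -0.160)

First, p̂₁ = 146/726 = 0.2011; p̂₂ = 289/723 = 0.3997.
The two standard errors are √(0.2011×0.7989/726) = 0.01488 and √(0.3997×0.6003/723) = 0.01822.
Because the samples are independent, SE_diff = √(0.01488² + 0.01822²) = 0.02352.
Using z* = 1.645 for 90%, ME = 1.645 × 0.02352 = 0.03869.
p̂₁ − p̂₂ = -0.1986; interval -0.1986 ± 0.03869 gives (-0.237, -0.160).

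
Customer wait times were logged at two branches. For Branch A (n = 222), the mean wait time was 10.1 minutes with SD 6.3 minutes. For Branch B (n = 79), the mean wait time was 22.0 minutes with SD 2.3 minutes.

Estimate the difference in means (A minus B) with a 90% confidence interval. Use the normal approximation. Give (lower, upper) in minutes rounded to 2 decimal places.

SE₁ = s₁/√n₁ = 6.3/√222 = 0.4228; SE₂ = 2.3/√79 = 0.2588.
Independent samples, unequal variances: SE_diff = √(SE₁² + SE₂²) = √(0.17875984 + 0.06697744) = 0.4957.
z* = 1.645, so margin of error = 1.645 × 0.4957 = 0.8154.
Difference in means = 10.1 − 22.0 = -11.9000.
-11.9000 ± 0.8154 → (-12.72, -11.08).

(-12.72, -11.08)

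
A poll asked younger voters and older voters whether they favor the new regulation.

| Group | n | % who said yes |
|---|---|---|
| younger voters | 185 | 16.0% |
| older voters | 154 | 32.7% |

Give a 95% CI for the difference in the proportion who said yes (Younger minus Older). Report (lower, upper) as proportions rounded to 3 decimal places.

(-0.258, -0.076)

The two standard errors are √(0.1600×0.8400/185) = 0.02695 and √(0.3270×0.6730/154) = 0.03780.
Because the samples are independent, SE_diff = √(0.02695² + 0.03780²) = 0.04642.
Using z* = 1.960 for 95%, ME = 1.960 × 0.04642 = 0.09098.
p̂₁ − p̂₂ = -0.1670; interval -0.1670 ± 0.09098 gives (-0.258, -0.076).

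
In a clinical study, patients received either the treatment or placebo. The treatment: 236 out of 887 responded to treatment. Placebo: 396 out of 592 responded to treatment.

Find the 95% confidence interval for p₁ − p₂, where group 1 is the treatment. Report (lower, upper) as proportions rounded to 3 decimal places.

(-0.451, -0.355)

p̂₁ = 236/887 = 0.2661 and p̂₂ = 396/592 = 0.6689.
SE₁ = √(p̂₁(1−p̂₁)/n₁) = √(0.2661·0.7339/887) = 0.01484; SE₂ = √(0.6689·0.3311/592) = 0.01934.
Independent samples: SE of the difference = √(SE₁² + SE₂²) = √(0.0002202256 + 0.0003740356) = 0.02438.
z* for 95% confidence is 1.960, so the margin of error is 1.960 × 0.02438 = 0.04778.
Point estimate p̂₁ − p̂₂ = 0.2661 − 0.6689 = -0.4028.
-0.4028 ± 0.04778 → (-0.451, -0.355).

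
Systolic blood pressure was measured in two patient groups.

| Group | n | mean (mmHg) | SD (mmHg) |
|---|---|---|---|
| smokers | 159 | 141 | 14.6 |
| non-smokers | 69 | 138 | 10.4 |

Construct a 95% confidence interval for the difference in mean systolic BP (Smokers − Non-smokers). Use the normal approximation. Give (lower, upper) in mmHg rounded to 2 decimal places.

(-0.34, 6.34)

SE₁ = s₁/√n₁ = 14.6/√159 = 1.1579; SE₂ = 10.4/√69 = 1.2520.
Independent samples, unequal variances: SE_diff = √(SE₁² + SE₂²) = √(1.34073241 + 1.567504) = 1.7054.
z* = 1.960, so margin of error = 1.960 × 1.7054 = 3.3426.
Difference in means = 141 − 138 = 3.0000.
3.0000 ± 3.3426 → (-0.34, 6.34).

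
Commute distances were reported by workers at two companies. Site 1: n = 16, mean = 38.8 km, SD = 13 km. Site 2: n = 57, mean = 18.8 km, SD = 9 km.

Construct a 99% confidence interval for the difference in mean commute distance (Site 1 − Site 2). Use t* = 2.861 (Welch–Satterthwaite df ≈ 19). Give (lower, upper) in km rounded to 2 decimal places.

(10.10, 29.90)

Standard errors of each mean: 13/√16 = 3.2500 and 9/√57 = 1.1921.
SE(x̄₁ − x̄₂) = √(3.2500² + 1.1921²) = 3.4617 for independent samples with unequal variances.
With t* = 2.861, the margin is 2.861 × 3.4617 = 9.9039.
x̄₁ − x̄₂ = 38.8 − 18.8 = 20.0000; the interval is 20.0000 ± 9.9039 = (10.10, 29.90).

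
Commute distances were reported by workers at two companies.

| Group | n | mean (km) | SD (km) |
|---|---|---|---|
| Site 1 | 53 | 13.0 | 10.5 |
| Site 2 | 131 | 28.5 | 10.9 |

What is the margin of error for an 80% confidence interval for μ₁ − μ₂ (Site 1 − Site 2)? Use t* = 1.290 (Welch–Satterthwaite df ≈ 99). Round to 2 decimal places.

2.23

Per-group SEs: s₁/√n₁ = 10.5/√53 = 1.4423, s₂/√n₂ = 10.9/√131 = 0.9523.
Unpooled SE of the difference: √(2.08022929 + 0.90687529) = 1.7283.
Margin of error = t* · SE = 1.290 × 1.7283 = 2.2295.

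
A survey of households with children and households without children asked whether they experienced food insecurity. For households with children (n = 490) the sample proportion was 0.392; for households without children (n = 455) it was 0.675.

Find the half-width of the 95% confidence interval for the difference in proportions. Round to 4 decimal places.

0.0610

The two standard errors are √(0.3920×0.6080/490) = 0.02205 and √(0.6750×0.3250/455) = 0.02196.
Because the samples are independent, SE_diff = √(0.02205² + 0.02196²) = 0.03112.
Using z* = 1.960 for 95%, ME = 1.960 × 0.03112 = 0.06100.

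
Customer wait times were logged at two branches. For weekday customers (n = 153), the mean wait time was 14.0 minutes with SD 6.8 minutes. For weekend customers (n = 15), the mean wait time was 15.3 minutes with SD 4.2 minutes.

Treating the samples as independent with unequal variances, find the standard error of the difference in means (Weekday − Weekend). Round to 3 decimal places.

1.216

Standard errors of each mean: 6.8/√153 = 0.5497 and 4.2/√15 = 1.0844.
SE(x̄₁ − x̄₂) = √(0.5497² + 1.0844²) = 1.2158 for independent samples with unequal variances.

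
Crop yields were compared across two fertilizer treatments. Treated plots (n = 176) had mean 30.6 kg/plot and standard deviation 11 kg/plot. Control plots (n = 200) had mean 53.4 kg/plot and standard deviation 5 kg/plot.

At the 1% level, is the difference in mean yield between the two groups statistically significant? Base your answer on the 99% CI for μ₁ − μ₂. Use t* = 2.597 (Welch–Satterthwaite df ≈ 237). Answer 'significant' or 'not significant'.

significant

Per-group SEs: s₁/√n₁ = 11/√176 = 0.8292, s₂/√n₂ = 5/√200 = 0.3536.
Unpooled SE of the difference: √(0.68757264 + 0.12503296) = 0.9014.
Margin of error = t* · SE = 2.597 × 0.9014 = 2.3409.
x̄₁ − x̄₂ = 30.6 − 53.4 = -22.8000.
CI: -22.8000 ± 2.3409 = (-25.1409, -20.4591).
The interval (-25.1409, -20.4591) does not contain 0, so the difference is significant.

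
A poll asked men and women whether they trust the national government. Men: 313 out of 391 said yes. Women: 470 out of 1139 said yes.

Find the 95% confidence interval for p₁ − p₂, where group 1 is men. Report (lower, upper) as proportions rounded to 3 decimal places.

(0.339, 0.437)

p̂₁ = 313/391 = 0.8005 and p̂₂ = 470/1139 = 0.4126.
SE₁ = √(p̂₁(1−p̂₁)/n₁) = √(0.8005·0.1995/391) = 0.02021; SE₂ = √(0.4126·0.5874/1139) = 0.01459.
Independent samples: SE of the difference = √(SE₁² + SE₂²) = √(0.0004084441 + 0.0002128681) = 0.02493.
z* for 95% confidence is 1.960, so the margin of error is 1.960 × 0.02493 = 0.04886.
Point estimate p̂₁ − p̂₂ = 0.8005 − 0.4126 = 0.3879.
0.3879 ± 0.04886 → (0.339, 0.437).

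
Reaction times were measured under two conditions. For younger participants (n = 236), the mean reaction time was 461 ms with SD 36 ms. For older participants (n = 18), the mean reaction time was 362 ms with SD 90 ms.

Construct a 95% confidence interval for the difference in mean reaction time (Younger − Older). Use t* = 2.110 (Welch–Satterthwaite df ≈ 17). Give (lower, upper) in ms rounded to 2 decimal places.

Per-group SEs: s₁/√n₁ = 36/√236 = 2.3434, s₂/√n₂ = 90/√18 = 21.2132.
Unpooled SE of the difference: √(5.49152356 + 449.99985424) = 21.3422.
Margin of error = t* · SE = 2.110 × 21.3422 = 45.0320.
x̄₁ − x̄₂ = 461 − 362 = 99.0000.
CI: 99.0000 ± 45.0320 = (53.97, 144.03).

(53.97, 144.03)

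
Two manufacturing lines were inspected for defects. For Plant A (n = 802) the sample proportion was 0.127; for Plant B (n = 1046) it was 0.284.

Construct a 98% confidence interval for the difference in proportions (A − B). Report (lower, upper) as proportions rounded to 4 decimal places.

(-0.1994, -0.1146)

SE₁ = √(p̂₁(1−p̂₁)/n₁) = √(0.1270·0.8730/802) = 0.01176; SE₂ = √(0.2840·0.7160/1046) = 0.01394.
Independent samples: SE of the difference = √(SE₁² + SE₂²) = √(0.0001382976 + 0.0001943236) = 0.01824.
z* for 98% confidence is 2.326, so the margin of error is 2.326 × 0.01824 = 0.04243.
Point estimate p̂₁ − p̂₂ = 0.1270 − 0.2840 = -0.1570.
-0.1570 ± 0.04243 → (-0.1994, -0.1146).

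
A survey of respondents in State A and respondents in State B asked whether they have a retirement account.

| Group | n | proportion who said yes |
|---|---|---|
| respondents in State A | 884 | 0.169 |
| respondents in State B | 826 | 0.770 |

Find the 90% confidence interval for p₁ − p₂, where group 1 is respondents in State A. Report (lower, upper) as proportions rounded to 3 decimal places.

(-0.633, -0.569)

The two standard errors are √(0.1690×0.8310/884) = 0.01260 and √(0.7700×0.2300/826) = 0.01464.
Because the samples are independent, SE_diff = √(0.01260² + 0.01464²) = 0.01932.
Using z* = 1.645 for 90%, ME = 1.645 × 0.01932 = 0.03178.
p̂₁ − p̂₂ = -0.6010; interval -0.6010 ± 0.03178 gives (-0.633, -0.569).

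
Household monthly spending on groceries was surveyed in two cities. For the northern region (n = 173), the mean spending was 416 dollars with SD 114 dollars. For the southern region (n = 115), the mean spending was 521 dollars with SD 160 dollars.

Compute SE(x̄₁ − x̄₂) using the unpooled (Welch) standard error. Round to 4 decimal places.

17.2549

Per-group SEs: s₁/√n₁ = 114/√173 = 8.6673, s₂/√n₂ = 160/√115 = 14.9201.
Unpooled SE of the difference: √(75.12208929 + 222.60938401) = 17.2549.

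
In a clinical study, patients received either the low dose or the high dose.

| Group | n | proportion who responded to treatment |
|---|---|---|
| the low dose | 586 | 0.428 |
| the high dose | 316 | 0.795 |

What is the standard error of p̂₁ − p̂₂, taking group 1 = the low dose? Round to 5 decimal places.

The two standard errors are √(0.4280×0.5720/586) = 0.02044 and √(0.7950×0.2050/316) = 0.02271.
Because the samples are independent, SE_diff = √(0.02044² + 0.02271²) = 0.03055.

0.03055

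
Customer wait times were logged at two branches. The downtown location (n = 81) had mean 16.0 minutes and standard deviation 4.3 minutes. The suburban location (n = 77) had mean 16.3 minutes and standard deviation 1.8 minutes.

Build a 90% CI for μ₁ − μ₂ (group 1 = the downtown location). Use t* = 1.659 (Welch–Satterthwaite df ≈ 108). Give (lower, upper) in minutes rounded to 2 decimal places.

(-1.16, 0.56)

Standard errors of each mean: 4.3/√81 = 0.4778 and 1.8/√77 = 0.2051.
SE(x̄₁ − x̄₂) = √(0.4778² + 0.2051²) = 0.5200 for independent samples with unequal variances.
With t* = 1.659, the margin is 1.659 × 0.5200 = 0.8627.
x̄₁ − x̄₂ = 16.0 − 16.3 = -0.3000; the interval is -0.3000 ± 0.8627 = (-1.16, 0.56).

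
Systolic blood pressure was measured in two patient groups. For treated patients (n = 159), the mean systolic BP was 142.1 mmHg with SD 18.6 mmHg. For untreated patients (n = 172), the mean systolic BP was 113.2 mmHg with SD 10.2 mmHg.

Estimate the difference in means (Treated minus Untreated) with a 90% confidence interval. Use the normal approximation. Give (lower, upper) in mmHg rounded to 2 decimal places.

(26.16, 31.64)

Per-group SEs: s₁/√n₁ = 18.6/√159 = 1.4751, s₂/√n₂ = 10.2/√172 = 0.7777.
Unpooled SE of the difference: √(2.17592001 + 0.60481729) = 1.6676.
Margin of error = z* · SE = 1.645 × 1.6676 = 2.7432.
x̄₁ − x̄₂ = 142.1 − 113.2 = 28.9000.
CI: 28.9000 ± 2.7432 = (26.16, 31.64).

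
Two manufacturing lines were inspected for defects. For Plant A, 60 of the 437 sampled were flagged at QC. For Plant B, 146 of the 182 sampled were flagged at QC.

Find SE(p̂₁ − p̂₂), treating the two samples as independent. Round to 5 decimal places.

Sample proportions: 60/437 = 0.1373, 146/182 = 0.8022.
Each SE is √(p̂(1−p̂)/n): √(0.1373·0.8627/437) = 0.01646 and √(0.8022·0.1978/182) = 0.02953.
SE(p̂₁ − p̂₂) = √(SE₁² + SE₂²) = √(0.0002709316 + 0.0008720209) = 0.03381, since the two samples are independent.

0.03381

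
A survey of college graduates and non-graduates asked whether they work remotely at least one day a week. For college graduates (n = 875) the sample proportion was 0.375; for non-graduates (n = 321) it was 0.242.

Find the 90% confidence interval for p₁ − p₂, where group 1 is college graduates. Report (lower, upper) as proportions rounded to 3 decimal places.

The two standard errors are √(0.3750×0.6250/875) = 0.01637 and √(0.2420×0.7580/321) = 0.02391.
Because the samples are independent, SE_diff = √(0.01637² + 0.02391²) = 0.02898.
Using z* = 1.645 for 90%, ME = 1.645 × 0.02898 = 0.04767.
p̂₁ − p̂₂ = 0.1330; interval 0.1330 ± 0.04767 gives (0.085, 0.181).

(0.085, 0.181)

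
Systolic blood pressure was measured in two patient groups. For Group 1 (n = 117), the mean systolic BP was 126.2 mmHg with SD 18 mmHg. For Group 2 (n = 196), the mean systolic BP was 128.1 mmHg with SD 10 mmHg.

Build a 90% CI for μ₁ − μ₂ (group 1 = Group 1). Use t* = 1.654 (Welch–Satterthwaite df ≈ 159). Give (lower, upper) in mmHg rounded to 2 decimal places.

Per-group SEs: s₁/√n₁ = 18/√117 = 1.6641, s₂/√n₂ = 10/√196 = 0.7143.
Unpooled SE of the difference: √(2.76922881 + 0.51022449) = 1.8109.
Margin of error = t* · SE = 1.654 × 1.8109 = 2.9952.
x̄₁ − x̄₂ = 126.2 − 128.1 = -1.9000.
CI: -1.9000 ± 2.9952 = (-4.90, 1.10).

(-4.90, 1.10)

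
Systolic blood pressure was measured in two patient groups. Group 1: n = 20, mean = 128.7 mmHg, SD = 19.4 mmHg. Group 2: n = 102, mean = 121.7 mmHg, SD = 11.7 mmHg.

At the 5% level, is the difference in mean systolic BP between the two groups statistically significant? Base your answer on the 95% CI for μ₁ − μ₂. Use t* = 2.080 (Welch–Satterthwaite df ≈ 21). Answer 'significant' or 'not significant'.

not significant

Standard errors of each mean: 19.4/√20 = 4.3380 and 11.7/√102 = 1.1585.
SE(x̄₁ − x̄₂) = √(4.3380² + 1.1585²) = 4.4900 for independent samples with unequal variances.
With t* = 2.080, the margin is 2.080 × 4.4900 = 9.3392.
x̄₁ − x̄₂ = 128.7 − 121.7 = 7.0000; the interval is 7.0000 ± 9.3392 = (-2.3392, 16.3392).
The interval (-2.3392, 16.3392) contains 0, so the difference is not significant.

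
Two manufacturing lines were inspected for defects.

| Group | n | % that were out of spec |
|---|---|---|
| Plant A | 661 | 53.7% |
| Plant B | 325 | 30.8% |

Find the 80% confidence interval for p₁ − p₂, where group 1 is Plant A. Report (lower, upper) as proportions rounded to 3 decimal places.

The two standard errors are √(0.5370×0.4630/661) = 0.01939 and √(0.3080×0.6920/325) = 0.02561.
Because the samples are independent, SE_diff = √(0.01939² + 0.02561²) = 0.03212.
Using z* = 1.282 for 80%, ME = 1.282 × 0.03212 = 0.04118.
p̂₁ − p̂₂ = 0.2290; interval 0.2290 ± 0.04118 gives (0.188, 0.270).

(0.188, 0.270)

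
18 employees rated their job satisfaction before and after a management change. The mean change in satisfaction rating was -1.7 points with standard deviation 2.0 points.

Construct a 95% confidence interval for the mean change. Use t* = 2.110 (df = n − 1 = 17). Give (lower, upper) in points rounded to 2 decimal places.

(-2.69, -0.71)

Paired design: SE = s_d/√n = 2.0/√18 = 0.4714.
t* = 2.110; margin of error = 2.110 × 0.4714 = 0.9947.
-1.7 ± 0.9947 → (-2.69, -0.71).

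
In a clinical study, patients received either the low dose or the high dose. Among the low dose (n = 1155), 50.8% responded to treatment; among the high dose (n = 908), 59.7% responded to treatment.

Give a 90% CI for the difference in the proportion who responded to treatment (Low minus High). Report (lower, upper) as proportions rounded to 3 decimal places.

The two standard errors are √(0.5080×0.4920/1155) = 0.01471 and √(0.5970×0.4030/908) = 0.01628.
Because the samples are independent, SE_diff = √(0.01471² + 0.01628²) = 0.02194.
Using z* = 1.645 for 90%, ME = 1.645 × 0.02194 = 0.03609.
p̂₁ − p̂₂ = -0.0890; interval -0.0890 ± 0.03609 gives (-0.125, -0.053).

(-0.125, -0.053)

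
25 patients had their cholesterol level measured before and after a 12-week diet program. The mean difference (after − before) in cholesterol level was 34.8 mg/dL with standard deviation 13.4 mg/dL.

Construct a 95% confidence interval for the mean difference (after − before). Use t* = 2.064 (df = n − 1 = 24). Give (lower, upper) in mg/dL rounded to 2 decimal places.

(29.27, 40.33)

Paired design: SE = s_d/√n = 13.4/√25 = 2.6800.
t* = 2.064; margin of error = 2.064 × 2.6800 = 5.5315.
34.8 ± 5.5315 → (29.27, 40.33).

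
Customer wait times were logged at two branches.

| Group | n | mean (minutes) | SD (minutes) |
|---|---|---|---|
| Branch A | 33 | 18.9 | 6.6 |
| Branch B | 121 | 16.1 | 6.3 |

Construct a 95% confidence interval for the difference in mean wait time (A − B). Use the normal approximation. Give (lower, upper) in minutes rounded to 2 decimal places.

(0.28, 5.32)

Per-group SEs: s₁/√n₁ = 6.6/√33 = 1.1489, s₂/√n₂ = 6.3/√121 = 0.5727.
Unpooled SE of the difference: √(1.31997121 + 0.32798529) = 1.2837.
Margin of error = z* · SE = 1.960 × 1.2837 = 2.5161.
x̄₁ − x̄₂ = 18.9 − 16.1 = 2.8000.
CI: 2.8000 ± 2.5161 = (0.28, 5.32).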